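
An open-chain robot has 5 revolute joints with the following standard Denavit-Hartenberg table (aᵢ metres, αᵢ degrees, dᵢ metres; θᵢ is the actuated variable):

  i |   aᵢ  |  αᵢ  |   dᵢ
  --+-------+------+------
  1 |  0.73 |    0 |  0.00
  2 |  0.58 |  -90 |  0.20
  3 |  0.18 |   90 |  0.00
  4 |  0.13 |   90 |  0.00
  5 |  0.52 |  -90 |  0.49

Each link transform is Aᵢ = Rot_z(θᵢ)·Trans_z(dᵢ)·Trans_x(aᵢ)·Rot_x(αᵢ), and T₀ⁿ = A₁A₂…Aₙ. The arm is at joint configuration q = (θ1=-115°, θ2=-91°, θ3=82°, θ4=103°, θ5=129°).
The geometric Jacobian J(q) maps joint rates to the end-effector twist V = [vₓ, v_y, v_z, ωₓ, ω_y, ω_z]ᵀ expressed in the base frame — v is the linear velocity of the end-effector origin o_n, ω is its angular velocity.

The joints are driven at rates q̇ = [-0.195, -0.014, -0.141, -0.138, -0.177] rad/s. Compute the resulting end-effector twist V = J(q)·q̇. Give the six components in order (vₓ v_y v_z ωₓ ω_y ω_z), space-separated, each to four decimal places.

-0.1429 0.3202 0.1054 0.2237 0.0921 -0.0574

o_n = [-1.2414, -0.1154, -0.4387]
J₁: ẑ×o_n = [0.1154, -1.2414, 0.0000], ω = ẑ
J2: z=[0.0000, 0.0000, 1.0000] o=[-0.3085, -0.6616, 0.0000] → [-0.5462, -0.9328, 0.0000, 0.0000, 0.0000, 1.0000]
J3: z=[-0.4384, -0.8988, 0.0000] o=[-0.8298, -0.4073, 0.2000] → [0.5741, -0.2800, -0.4979, -0.4384, -0.8988, 0.0000]
J4: z=[-0.8900, 0.4341, 0.1392] o=[-0.8523, -0.3964, 0.0218] → [-0.2390, -0.4640, -0.0812, -0.8900, 0.4341, 0.1392]
J5: z=[-0.2205, -0.1427, -0.9649] o=[-0.9042, -0.5120, 0.0507] → [0.4525, 0.2174, -0.1356, -0.2205, -0.1427, -0.9649]
V = J·q̇ = [-0.1429, 0.3202, 0.1054, 0.2237, 0.0921, -0.0574]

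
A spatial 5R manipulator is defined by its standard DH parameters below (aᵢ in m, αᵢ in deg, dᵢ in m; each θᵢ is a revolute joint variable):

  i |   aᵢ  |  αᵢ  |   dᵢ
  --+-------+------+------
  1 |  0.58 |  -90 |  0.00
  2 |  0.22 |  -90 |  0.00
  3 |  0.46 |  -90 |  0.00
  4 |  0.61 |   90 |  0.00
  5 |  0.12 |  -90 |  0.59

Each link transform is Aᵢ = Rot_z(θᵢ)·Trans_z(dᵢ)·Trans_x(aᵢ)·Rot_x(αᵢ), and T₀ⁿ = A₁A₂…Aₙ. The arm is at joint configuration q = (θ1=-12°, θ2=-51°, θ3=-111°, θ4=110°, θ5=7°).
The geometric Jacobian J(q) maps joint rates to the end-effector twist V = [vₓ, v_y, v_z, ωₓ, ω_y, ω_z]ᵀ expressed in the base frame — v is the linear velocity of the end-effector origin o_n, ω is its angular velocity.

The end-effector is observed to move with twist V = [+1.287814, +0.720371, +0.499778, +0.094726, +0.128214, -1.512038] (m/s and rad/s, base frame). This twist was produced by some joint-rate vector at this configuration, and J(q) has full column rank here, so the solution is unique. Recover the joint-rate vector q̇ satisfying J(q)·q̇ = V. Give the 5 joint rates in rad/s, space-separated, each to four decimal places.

o_n = [0.0178, 0.7318, 0.5267]
J₁: ẑ×o_n = [-0.7318, 0.0178, 0.0000], ω = ẑ
J2: z=[0.2079, 0.9781, 0.0000] o=[0.5673, -0.1206, 0.0000] → [0.5152, -0.1095, 0.7148, 0.2079, 0.9781, 0.0000]
J3: z=[0.7602, -0.1616, -0.6293] o=[0.7028, -0.1494, 0.1710] → [0.4971, 0.1607, 0.5591, 0.7602, -0.1616, -0.6293]
J4: z=[0.6492, 0.2284, 0.7255] o=[0.6906, 0.2923, 0.0429] → [-0.2084, -0.8022, 0.4390, 0.6492, 0.2284, 0.7255]
J5: z=[-0.2849, 0.9574, -0.0465] o=[0.2604, 0.1846, 0.4617] → [0.0876, 0.0298, 0.0764, -0.2849, 0.9574, -0.0465]
q̇ = J⁺·V = [-0.5360, 0.9840, 0.4740, -0.9700, -0.5600]

-0.5360 0.9840 0.4740 -0.9700 -0.5600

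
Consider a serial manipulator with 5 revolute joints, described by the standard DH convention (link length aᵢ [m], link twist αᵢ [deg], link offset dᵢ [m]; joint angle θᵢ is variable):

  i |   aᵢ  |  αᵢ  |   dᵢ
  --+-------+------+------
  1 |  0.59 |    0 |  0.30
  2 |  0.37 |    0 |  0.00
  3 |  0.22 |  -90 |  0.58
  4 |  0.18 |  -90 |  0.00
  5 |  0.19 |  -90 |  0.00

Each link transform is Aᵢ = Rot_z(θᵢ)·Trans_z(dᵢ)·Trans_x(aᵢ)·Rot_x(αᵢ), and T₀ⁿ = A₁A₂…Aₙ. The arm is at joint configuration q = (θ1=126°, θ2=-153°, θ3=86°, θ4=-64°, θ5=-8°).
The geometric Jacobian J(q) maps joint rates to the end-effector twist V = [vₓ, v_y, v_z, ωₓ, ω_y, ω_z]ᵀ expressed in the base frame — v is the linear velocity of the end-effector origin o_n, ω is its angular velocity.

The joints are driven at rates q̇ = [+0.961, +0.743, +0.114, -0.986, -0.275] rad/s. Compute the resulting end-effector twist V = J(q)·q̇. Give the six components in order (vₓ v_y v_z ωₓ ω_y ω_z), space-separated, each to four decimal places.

o_n = [0.1566, 0.6499, 1.2109]
J₁: ẑ×o_n = [-0.6499, 0.1566, 0.0000], ω = ẑ
J2: z=[0.0000, 0.0000, 1.0000] o=[-0.3468, 0.4773, 0.3000] → [-0.1726, 0.5034, 0.0000, 0.0000, 0.0000, 1.0000]
J3: z=[0.0000, 0.0000, 1.0000] o=[-0.0171, 0.3093, 0.3000] → [-0.3405, 0.1738, 0.0000, 0.0000, 0.0000, 1.0000]
J4: z=[-0.8572, 0.5150, 0.0000] o=[0.0962, 0.4979, 0.8800] → [0.1704, 0.2836, -0.1614, -0.8572, 0.5150, 0.0000]
J5: z=[0.4629, 0.7704, -0.4384] o=[0.1368, 0.5656, 1.0418] → [0.1672, -0.0870, 0.0238, 0.4629, 0.7704, -0.4384]
V = J·q̇ = [-1.0056, 0.2887, 0.1526, 0.7179, -0.7197, 1.9386]

-1.0056 0.2887 0.1526 0.7179 -0.7197 1.9386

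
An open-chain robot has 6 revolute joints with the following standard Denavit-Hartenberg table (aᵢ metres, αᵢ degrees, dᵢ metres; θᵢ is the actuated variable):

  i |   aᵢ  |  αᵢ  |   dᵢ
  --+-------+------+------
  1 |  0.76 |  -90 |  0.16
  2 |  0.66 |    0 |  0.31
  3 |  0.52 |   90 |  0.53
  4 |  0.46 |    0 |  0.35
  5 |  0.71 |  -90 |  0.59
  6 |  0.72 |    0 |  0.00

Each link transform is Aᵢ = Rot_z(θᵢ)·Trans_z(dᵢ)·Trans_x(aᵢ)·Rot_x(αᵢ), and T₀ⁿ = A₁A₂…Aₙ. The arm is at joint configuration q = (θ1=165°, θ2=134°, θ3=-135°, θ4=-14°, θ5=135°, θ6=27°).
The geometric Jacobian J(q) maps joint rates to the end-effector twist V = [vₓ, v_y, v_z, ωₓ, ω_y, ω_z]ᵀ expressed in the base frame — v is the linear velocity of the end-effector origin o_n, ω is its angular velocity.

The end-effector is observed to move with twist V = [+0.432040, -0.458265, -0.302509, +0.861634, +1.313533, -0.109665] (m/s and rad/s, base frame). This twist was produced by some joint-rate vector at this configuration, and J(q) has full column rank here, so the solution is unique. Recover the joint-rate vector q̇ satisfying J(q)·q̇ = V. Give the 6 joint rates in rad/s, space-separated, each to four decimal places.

o_n = [-1.0304, -1.6777, 0.3030]
J₁: ẑ×o_n = [1.6777, -1.0304, 0.0000], ω = ẑ
J2: z=[-0.2588, -0.9659, 0.0000] o=[-0.7341, 0.1967, 0.1600] → [-0.1381, 0.0370, 0.1990, -0.2588, -0.9659, 0.0000]
J3: z=[-0.2588, -0.9659, 0.0000] o=[-0.3715, -0.2214, -0.3148] → [-0.5967, 0.1599, -0.2595, -0.2588, -0.9659, 0.0000]
J4: z=[0.0169, -0.0045, 0.9998] o=[-1.0109, -0.5988, -0.3057] → [1.0760, -0.0298, -0.0183, 0.0169, -0.0045, 0.9998]
J5: z=[0.0169, -0.0045, 0.9998] o=[-1.4072, -0.3774, 0.0520] → [1.2990, 0.3726, -0.0202, 0.0169, -0.0045, 0.9998]
J6: z=[0.9611, 0.2757, -0.0150] o=[-1.2016, -1.0625, 0.6356] → [-0.1009, 0.3171, -0.6385, 0.9611, 0.2757, -0.0150]
q̇ = J⁺·V = [0.3690, -0.5410, -0.6500, -0.0890, -0.3810, 0.5840]

0.3690 -0.5410 -0.6500 -0.0890 -0.3810 0.5840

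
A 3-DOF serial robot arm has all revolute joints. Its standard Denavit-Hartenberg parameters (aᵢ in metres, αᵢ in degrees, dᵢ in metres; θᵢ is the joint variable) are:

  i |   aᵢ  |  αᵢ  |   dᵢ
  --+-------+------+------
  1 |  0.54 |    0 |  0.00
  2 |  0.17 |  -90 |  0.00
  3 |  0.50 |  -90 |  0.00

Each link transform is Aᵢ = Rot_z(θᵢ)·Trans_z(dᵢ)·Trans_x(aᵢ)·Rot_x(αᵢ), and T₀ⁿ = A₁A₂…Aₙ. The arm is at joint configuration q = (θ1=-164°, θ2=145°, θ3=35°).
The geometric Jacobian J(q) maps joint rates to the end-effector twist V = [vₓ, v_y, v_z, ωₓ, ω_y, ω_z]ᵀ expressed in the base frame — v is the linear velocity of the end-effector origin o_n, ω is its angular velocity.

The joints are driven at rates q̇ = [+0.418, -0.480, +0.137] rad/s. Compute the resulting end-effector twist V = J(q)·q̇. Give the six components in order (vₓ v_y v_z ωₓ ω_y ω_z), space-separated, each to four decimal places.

o_n = [0.0289, -0.3375, -0.2868]
J₁: ẑ×o_n = [0.3375, 0.0289, -0.0000], ω = ẑ
J2: z=[0.0000, 0.0000, 1.0000] o=[-0.5191, -0.1488, 0.0000] → [0.1887, 0.5480, -0.0000, 0.0000, 0.0000, 1.0000]
J3: z=[0.3256, 0.9455, 0.0000] o=[-0.3583, -0.2042, 0.0000] → [-0.2712, 0.0934, -0.4096, 0.3256, 0.9455, 0.0000]
V = J·q̇ = [0.0134, -0.2382, -0.0561, 0.0446, 0.1295, -0.0620]

0.0134 -0.2382 -0.0561 0.0446 0.1295 -0.0620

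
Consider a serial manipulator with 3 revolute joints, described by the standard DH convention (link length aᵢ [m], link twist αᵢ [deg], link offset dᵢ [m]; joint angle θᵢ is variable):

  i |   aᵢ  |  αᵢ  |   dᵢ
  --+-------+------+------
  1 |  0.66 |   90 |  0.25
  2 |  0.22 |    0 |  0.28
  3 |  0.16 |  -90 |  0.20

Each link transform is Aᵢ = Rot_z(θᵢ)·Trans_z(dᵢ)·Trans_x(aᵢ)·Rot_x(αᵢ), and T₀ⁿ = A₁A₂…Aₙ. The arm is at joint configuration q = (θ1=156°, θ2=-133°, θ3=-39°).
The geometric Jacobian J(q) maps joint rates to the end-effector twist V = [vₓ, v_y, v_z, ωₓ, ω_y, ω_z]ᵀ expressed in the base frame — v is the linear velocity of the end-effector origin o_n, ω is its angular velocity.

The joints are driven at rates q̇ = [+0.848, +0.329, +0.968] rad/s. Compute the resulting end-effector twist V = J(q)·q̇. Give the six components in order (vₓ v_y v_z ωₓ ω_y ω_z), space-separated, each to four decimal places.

o_n = [-0.1259, 0.5815, 0.0668]
J₁: ẑ×o_n = [-0.5815, -0.1259, 0.0000], ω = ẑ
J2: z=[0.4067, 0.9135, 0.0000] o=[-0.6029, 0.2684, 0.2500] → [-0.1673, 0.0745, -0.3085, 0.4067, 0.9135, 0.0000]
J3: z=[0.4067, 0.9135, 0.0000] o=[-0.3520, 0.4632, 0.0891] → [-0.0203, 0.0091, -0.1584, 0.4067, 0.9135, 0.0000]
V = J·q̇ = [-0.5678, -0.0735, -0.2549, 0.5275, 1.1849, 0.8480]

-0.5678 -0.0735 -0.2549 0.5275 1.1849 0.8480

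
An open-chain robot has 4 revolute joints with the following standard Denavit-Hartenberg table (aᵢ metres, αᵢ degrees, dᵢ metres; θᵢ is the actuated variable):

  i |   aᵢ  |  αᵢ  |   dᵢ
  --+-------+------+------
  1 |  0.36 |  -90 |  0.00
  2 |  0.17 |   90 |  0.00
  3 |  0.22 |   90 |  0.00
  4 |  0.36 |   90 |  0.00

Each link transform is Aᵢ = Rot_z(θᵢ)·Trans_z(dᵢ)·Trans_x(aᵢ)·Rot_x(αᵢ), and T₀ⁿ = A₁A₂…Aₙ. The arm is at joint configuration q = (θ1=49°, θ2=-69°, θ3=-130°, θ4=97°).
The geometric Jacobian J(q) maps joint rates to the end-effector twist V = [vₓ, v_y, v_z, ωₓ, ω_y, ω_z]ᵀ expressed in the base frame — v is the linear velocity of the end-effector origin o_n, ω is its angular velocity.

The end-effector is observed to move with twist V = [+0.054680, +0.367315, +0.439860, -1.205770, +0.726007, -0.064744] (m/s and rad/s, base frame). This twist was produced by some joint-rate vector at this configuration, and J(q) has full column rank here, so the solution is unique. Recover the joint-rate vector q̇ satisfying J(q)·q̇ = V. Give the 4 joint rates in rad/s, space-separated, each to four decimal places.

o_n = [0.1325, -0.0532, 0.1811]
J₁: ẑ×o_n = [0.0532, 0.1325, -0.0000], ω = ẑ
J2: z=[-0.7547, 0.6561, 0.0000] o=[0.2362, 0.2717, 0.0000] → [0.1188, 0.1367, 0.3132, -0.7547, 0.6561, 0.0000]
J3: z=[-0.6125, -0.7046, 0.3584] o=[0.2762, 0.3177, 0.1587] → [0.1172, -0.0378, 0.1260, -0.6125, -0.7046, 0.3584]
J4: z=[-0.6652, 0.2145, -0.7152] o=[0.3701, 0.1689, 0.0267] → [-0.1257, 0.2726, 0.1987, -0.6652, 0.2145, -0.7152]
q̇ = J⁺·V = [0.4040, 0.9460, 0.0590, 0.6850]

0.4040 0.9460 0.0590 0.6850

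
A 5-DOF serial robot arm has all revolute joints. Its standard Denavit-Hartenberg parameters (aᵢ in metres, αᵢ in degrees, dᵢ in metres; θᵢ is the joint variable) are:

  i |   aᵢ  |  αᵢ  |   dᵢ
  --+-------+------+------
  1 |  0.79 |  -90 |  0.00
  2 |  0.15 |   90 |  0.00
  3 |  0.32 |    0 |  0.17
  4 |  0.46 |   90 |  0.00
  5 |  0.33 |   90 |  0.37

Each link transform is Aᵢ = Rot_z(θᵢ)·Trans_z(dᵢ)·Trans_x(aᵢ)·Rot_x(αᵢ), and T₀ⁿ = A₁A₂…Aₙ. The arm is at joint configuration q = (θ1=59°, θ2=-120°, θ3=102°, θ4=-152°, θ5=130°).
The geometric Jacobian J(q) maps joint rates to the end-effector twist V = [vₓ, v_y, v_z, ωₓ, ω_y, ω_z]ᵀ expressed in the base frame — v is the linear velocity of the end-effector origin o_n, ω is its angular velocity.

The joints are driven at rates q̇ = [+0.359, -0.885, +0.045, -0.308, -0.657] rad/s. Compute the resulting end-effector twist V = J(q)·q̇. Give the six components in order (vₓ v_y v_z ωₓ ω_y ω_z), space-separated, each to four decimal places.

0.0235 0.1593 -0.3929 0.3843 -0.2588 0.9264

o_n = [0.3271, 0.3216, -0.2466]
J₁: ẑ×o_n = [-0.3216, 0.3271, 0.0000], ω = ẑ
J2: z=[-0.8572, 0.5150, 0.0000] o=[0.4069, 0.6772, 0.0000] → [-0.1270, -0.2114, 0.3458, -0.8572, 0.5150, 0.0000]
J3: z=[-0.4460, -0.7423, -0.5000] o=[0.3683, 0.6129, 0.1299] → [0.1339, -0.1473, 0.0993, -0.4460, -0.7423, -0.5000]
J4: z=[-0.4460, -0.7423, -0.5000] o=[0.0413, 0.6764, -0.0127] → [-0.0038, -0.2472, 0.3704, -0.4460, -0.7423, -0.5000]
J5: z=[0.7482, -0.0027, -0.6634] o=[0.2672, 0.3682, 0.2434] → [-0.0295, 0.3268, -0.0347, 0.7482, -0.0027, -0.6634]
V = J·q̇ = [0.0235, 0.1593, -0.3929, 0.3843, -0.2588, 0.9264]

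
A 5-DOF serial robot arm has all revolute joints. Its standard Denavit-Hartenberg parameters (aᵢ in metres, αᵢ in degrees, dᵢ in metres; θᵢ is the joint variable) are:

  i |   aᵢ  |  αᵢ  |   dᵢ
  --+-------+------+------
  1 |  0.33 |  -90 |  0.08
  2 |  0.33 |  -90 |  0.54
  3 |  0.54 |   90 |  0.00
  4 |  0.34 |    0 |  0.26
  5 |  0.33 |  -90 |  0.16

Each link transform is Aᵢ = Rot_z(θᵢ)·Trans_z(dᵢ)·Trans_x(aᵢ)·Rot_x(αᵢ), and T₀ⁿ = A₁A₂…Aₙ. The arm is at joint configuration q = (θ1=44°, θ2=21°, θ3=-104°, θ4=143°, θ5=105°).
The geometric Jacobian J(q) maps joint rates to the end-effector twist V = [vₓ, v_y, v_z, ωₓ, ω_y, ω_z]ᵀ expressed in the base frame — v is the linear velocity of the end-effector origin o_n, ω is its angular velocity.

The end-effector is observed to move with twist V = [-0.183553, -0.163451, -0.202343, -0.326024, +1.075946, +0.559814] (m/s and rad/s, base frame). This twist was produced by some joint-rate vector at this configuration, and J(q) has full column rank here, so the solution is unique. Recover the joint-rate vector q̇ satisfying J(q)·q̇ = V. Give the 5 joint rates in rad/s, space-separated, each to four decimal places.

o_n = [-0.2142, 0.5979, 0.2150]
J₁: ẑ×o_n = [-0.5979, -0.2142, 0.0000], ω = ẑ
J2: z=[-0.6947, 0.7193, 0.0000] o=[0.2374, 0.2292, 0.0800] → [0.0971, 0.0938, 0.0688, -0.6947, 0.7193, 0.0000]
J3: z=[-0.2578, -0.2489, -0.9336] o=[0.0839, 0.8317, -0.0383] → [-0.2813, 0.3436, -0.0140, -0.2578, -0.2489, -0.9336]
J4: z=[-0.4836, -0.8033, 0.3477] o=[-0.3678, 1.1239, 0.0086] → [0.0171, 0.1532, 0.3777, -0.4836, -0.8033, 0.3477]
J5: z=[-0.4836, -0.8033, 0.3477] o=[-0.3192, 0.7172, -0.1156] → [-0.2241, 0.1963, 0.1419, -0.4836, -0.8033, 0.3477]
q̇ = J⁺·V = [0.4150, 0.8940, -0.3190, -0.8730, 0.4330]

0.4150 0.8940 -0.3190 -0.8730 0.4330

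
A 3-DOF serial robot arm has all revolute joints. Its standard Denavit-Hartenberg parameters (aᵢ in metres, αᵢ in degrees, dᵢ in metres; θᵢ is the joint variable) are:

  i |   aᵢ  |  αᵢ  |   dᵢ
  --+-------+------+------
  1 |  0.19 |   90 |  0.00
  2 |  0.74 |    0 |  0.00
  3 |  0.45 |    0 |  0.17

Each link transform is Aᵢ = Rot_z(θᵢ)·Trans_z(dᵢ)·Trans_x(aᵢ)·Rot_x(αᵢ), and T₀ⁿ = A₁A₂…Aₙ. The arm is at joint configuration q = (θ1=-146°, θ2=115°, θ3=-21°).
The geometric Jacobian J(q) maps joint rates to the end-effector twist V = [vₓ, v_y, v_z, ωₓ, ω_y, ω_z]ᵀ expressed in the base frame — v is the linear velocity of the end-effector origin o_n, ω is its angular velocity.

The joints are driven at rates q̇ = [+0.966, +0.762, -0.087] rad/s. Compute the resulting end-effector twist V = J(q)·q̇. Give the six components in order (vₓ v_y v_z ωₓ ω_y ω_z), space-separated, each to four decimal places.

0.4555 0.4868 -0.2595 -0.3775 0.5596 0.9660

o_n = [0.0327, 0.2271, 1.1196]
J₁: ẑ×o_n = [-0.2271, 0.0327, 0.0000], ω = ẑ
J2: z=[-0.5592, 0.8290, 0.0000] o=[-0.1575, -0.1062, 0.0000] → [0.9282, 0.6261, -0.3441, -0.5592, 0.8290, 0.0000]
J3: z=[-0.5592, 0.8290, 0.0000] o=[0.1018, 0.0686, 0.6707] → [0.3722, 0.2510, -0.0314, -0.5592, 0.8290, 0.0000]
V = J·q̇ = [0.4555, 0.4868, -0.2595, -0.3775, 0.5596, 0.9660]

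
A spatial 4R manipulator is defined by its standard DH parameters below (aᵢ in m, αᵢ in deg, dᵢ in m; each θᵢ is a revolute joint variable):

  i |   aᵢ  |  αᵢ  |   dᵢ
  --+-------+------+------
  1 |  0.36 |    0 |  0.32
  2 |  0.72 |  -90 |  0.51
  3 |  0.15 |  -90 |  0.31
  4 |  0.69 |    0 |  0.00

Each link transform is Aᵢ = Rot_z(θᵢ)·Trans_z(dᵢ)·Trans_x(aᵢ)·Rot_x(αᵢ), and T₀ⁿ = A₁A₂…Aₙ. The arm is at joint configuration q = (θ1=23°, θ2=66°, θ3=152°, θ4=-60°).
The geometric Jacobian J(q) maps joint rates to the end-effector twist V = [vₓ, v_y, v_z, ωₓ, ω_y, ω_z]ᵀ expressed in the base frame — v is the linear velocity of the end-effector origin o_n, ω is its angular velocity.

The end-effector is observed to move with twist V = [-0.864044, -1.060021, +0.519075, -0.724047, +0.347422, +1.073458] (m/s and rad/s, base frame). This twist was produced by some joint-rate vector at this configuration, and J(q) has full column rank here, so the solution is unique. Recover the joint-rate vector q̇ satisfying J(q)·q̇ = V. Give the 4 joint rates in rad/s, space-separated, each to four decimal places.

0.8030 0.9000 0.7300 -0.7130

o_n = [-0.5711, 0.4394, 0.5976]
J₁: ẑ×o_n = [-0.4394, -0.5711, 0.0000], ω = ẑ
J2: z=[0.0000, 0.0000, 1.0000] o=[0.3314, 0.1407, 0.3200] → [-0.2987, -0.9025, 0.0000, 0.0000, 0.0000, 1.0000]
J3: z=[-0.9998, 0.0175, 0.0000] o=[0.3439, 0.8606, 0.8300] → [-0.0041, -0.2324, 0.4371, -0.9998, 0.0175, 0.0000]
J4: z=[-0.0082, -0.4694, 0.8829] o=[0.0317, 0.7335, 0.7596] → [0.3357, -0.5336, -0.2805, -0.0082, -0.4694, 0.8829]
q̇ = J⁺·V = [0.8030, 0.9000, 0.7300, -0.7130]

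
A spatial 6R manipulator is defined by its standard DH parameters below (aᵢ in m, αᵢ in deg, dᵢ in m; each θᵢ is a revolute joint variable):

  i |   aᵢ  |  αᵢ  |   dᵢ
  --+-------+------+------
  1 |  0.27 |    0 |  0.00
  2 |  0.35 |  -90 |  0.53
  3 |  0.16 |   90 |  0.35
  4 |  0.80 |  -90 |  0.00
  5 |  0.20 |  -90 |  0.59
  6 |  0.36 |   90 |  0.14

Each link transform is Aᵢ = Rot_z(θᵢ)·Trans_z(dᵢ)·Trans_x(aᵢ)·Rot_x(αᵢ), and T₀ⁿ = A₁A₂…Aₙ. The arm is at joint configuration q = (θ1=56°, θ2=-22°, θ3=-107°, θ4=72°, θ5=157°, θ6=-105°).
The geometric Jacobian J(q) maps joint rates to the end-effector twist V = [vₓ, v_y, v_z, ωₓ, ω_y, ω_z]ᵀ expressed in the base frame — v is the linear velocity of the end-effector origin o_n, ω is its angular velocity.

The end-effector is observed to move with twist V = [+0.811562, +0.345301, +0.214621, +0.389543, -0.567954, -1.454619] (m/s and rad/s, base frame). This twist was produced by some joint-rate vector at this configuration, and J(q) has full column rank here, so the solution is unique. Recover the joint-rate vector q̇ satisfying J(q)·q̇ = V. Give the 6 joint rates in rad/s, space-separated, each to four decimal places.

-0.3980 -0.0320 -0.7360 -0.3140 0.9480 0.6610

o_n = [-0.2008, 1.5004, -0.0041]
J₁: ẑ×o_n = [-1.5004, -0.2008, 0.0000], ω = ẑ
J2: z=[0.0000, 0.0000, 1.0000] o=[0.1510, 0.2238, 0.0000] → [-1.2766, -0.3518, 0.0000, 0.0000, 0.0000, 1.0000]
J3: z=[-0.5592, 0.8290, 0.0000] o=[0.4411, 0.4196, 0.5300] → [-0.4428, -0.2987, -0.0722, -0.5592, 0.8290, 0.0000]
J4: z=[-0.7928, -0.5348, -0.2924] o=[0.2066, 0.6836, 0.6830] → [0.6063, -0.4257, -0.8655, -0.7928, -0.5348, -0.2924]
J5: z=[0.0577, 0.4117, -0.9095] o=[-0.2787, 1.2739, 0.9194] → [-0.1742, -0.0175, -0.0190, 0.0577, 0.4117, -0.9095]
J6: z=[-0.4927, -0.7806, -0.3846] o=[-0.0710, 1.4227, 0.3513] → [0.3073, -0.1252, -0.1396, -0.4927, -0.7806, -0.3846]
q̇ = J⁺·V = [-0.3980, -0.0320, -0.7360, -0.3140, 0.9480, 0.6610]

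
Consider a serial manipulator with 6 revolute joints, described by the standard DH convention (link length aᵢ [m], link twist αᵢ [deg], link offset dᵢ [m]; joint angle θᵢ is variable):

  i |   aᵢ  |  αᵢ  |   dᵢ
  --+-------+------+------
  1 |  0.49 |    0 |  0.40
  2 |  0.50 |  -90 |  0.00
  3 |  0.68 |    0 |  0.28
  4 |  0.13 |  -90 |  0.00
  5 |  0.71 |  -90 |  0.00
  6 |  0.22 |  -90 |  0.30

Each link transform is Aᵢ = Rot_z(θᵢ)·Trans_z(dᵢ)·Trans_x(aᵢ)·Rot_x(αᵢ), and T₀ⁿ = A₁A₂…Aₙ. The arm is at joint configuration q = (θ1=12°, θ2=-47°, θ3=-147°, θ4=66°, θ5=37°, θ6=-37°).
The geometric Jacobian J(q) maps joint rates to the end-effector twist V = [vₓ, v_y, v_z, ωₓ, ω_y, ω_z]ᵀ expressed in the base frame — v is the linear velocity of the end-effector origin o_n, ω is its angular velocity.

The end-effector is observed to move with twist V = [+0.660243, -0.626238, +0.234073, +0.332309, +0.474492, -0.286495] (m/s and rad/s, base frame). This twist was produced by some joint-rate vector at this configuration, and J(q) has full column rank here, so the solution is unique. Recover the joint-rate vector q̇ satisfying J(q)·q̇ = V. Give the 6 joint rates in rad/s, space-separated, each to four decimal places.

o_n = [0.3304, -0.3953, 1.3984]
J₁: ẑ×o_n = [0.3953, 0.3304, -0.0000], ω = ẑ
J2: z=[0.0000, 0.0000, 1.0000] o=[0.4793, 0.1019, 0.4000] → [0.4971, -0.1489, 0.0000, 0.0000, 0.0000, 1.0000]
J3: z=[0.5736, 0.8192, 0.0000] o=[0.8889, -0.1849, 0.4000] → [0.8178, -0.5726, 0.3368, 0.5736, 0.8192, 0.0000]
J4: z=[0.5736, 0.8192, 0.0000] o=[0.5823, 0.3716, 0.7704] → [0.5144, -0.3602, -0.2335, 0.5736, 0.8192, 0.0000]
J5: z=[0.8091, -0.5665, -0.1564] o=[0.5990, 0.3599, 0.8988] → [-0.4012, -0.3622, -0.7631, 0.8091, -0.5665, -0.1564]
J6: z=[-0.5352, -0.6002, -0.5944] o=[0.4265, -0.0410, 1.4588] → [-0.1743, 0.0248, 0.1319, -0.5352, -0.6002, -0.5944]
q̇ = J⁺·V = [-0.2160, 0.2360, 0.7600, 0.2210, 0.0480, 0.5030]

-0.2160 0.2360 0.7600 0.2210 0.0480 0.5030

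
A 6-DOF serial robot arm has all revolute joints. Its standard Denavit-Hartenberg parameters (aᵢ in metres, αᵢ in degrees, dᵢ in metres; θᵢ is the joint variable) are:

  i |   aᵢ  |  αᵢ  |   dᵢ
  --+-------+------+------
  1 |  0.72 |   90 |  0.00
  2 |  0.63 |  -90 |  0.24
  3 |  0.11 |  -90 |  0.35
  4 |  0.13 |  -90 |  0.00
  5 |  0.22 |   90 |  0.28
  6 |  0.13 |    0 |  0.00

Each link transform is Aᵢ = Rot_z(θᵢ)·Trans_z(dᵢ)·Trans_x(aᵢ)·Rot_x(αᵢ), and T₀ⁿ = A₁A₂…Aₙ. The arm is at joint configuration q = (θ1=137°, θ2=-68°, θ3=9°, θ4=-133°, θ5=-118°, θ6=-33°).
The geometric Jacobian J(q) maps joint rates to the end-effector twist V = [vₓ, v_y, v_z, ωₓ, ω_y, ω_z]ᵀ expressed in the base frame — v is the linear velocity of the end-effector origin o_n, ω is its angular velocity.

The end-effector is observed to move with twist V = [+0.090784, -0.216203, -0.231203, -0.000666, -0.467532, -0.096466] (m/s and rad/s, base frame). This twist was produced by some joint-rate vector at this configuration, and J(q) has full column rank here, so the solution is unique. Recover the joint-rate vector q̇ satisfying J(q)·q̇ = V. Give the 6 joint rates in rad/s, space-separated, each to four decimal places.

-0.0230 -0.1020 0.5960 0.5980 -0.6360 0.7510

o_n = [-1.1462, 0.9448, -0.6203]
J₁: ẑ×o_n = [-0.9448, -1.1462, 0.0000], ω = ẑ
J2: z=[0.6820, 0.7314, 0.0000] o=[-0.5266, 0.4910, 0.0000] → [-0.4536, 0.4230, 0.7627, 0.6820, 0.7314, 0.0000]
J3: z=[-0.6781, 0.6323, 0.3746] o=[-0.5355, 0.8275, -0.5841] → [-0.0668, -0.2533, 0.3066, -0.6781, 0.6323, 0.3746]
J4: z=[-0.6307, -0.7623, 0.1450] o=[-0.8143, 1.0640, -0.5537] → [0.0680, -0.0901, -0.1778, -0.6307, -0.7623, 0.1450]
J5: z=[-0.7384, 0.5321, -0.4143] o=[-0.8454, 1.1119, -0.4369] → [-0.1668, -0.0107, 0.2834, -0.7384, 0.5321, -0.4143]
J6: z=[0.5068, 0.0326, -0.8614] o=[-1.1500, 1.0748, -0.6176] → [-0.1120, -0.0019, -0.0660, 0.5068, 0.0326, -0.8614]
q̇ = J⁺·V = [-0.0230, -0.1020, 0.5960, 0.5980, -0.6360, 0.7510]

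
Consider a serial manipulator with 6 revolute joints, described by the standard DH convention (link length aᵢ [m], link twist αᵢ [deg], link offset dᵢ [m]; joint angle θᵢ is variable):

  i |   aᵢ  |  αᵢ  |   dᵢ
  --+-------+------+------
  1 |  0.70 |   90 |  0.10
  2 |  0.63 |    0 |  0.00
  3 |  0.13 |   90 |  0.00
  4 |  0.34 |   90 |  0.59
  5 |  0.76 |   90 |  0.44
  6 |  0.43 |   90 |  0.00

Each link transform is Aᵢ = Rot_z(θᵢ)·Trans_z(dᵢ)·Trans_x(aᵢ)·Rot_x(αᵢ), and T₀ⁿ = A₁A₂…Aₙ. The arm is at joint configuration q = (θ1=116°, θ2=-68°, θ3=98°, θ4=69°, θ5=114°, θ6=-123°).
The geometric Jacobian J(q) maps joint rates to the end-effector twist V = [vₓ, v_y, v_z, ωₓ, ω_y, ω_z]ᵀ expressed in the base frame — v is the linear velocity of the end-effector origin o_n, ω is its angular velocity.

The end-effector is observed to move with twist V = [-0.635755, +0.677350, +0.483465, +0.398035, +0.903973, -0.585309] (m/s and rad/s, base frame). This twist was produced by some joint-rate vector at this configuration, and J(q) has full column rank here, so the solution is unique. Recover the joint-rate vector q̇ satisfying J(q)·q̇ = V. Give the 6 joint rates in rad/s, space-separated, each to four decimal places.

0.1960 0.9180 -0.3680 0.8850 0.0780 0.2720

o_n = [-0.6593, 1.5555, -1.2864]
J₁: ẑ×o_n = [-1.5555, -0.6593, 0.0000], ω = ẑ
J2: z=[0.8988, 0.4384, 0.0000] o=[-0.3069, 0.6292, 0.1000] → [-0.6078, 1.2461, 0.9871, 0.8988, 0.4384, 0.0000]
J3: z=[0.8988, 0.4384, 0.0000] o=[-0.4103, 0.8413, -0.4841] → [-0.3517, 0.7211, 0.7511, 0.8988, 0.4384, 0.0000]
J4: z=[-0.2192, 0.4494, -0.8660] o=[-0.4597, 0.9425, -0.4191] → [0.1411, -0.0172, -0.0447, -0.2192, 0.4494, -0.8660]
J5: z=[-0.6765, 0.5696, 0.4668] o=[-0.3500, 1.4416, -0.8692] → [-0.2908, -0.4267, 0.0991, -0.6765, 0.5696, 0.4668]
J6: z=[0.5531, 0.8115, -0.1886] o=[-1.0171, 1.7915, -1.3204] → [-0.0169, -0.0863, -0.4209, 0.5531, 0.8115, -0.1886]
q̇ = J⁺·V = [0.1960, 0.9180, -0.3680, 0.8850, 0.0780, 0.2720]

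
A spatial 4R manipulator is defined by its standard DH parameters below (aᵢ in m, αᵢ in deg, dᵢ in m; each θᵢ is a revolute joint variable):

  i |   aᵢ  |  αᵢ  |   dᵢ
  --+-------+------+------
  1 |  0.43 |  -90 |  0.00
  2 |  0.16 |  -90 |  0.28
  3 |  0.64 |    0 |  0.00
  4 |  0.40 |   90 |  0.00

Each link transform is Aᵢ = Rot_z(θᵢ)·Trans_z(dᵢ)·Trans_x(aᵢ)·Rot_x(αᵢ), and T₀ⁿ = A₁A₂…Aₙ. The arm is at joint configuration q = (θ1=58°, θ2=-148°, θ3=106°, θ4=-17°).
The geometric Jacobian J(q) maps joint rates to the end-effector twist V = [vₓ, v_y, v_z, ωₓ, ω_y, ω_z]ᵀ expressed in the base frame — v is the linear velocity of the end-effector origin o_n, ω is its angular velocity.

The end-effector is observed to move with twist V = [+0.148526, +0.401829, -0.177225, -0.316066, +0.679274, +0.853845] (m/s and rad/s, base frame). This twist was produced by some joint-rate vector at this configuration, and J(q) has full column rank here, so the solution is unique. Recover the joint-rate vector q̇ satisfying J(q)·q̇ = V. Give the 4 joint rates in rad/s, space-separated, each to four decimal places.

0.2000 0.6280 0.0270 0.7440

o_n = [0.8555, -0.0181, -0.0050]
J₁: ẑ×o_n = [0.0181, 0.8555, -0.0000], ω = ẑ
J2: z=[-0.8480, 0.5299, 0.0000] o=[0.2279, 0.3647, 0.0000] → [-0.0026, -0.0042, -0.0080, -0.8480, 0.5299, 0.0000]
J3: z=[0.2808, 0.4494, 0.8480] o=[-0.0815, 0.3980, 0.0848] → [0.3125, 0.8199, -0.5379, 0.2808, 0.4494, 0.8480]
J4: z=[0.2808, 0.4494, 0.8480] o=[0.5195, 0.1988, -0.0087] → [0.1857, 0.2839, -0.2119, 0.2808, 0.4494, 0.8480]
q̇ = J⁺·V = [0.2000, 0.6280, 0.0270, 0.7440]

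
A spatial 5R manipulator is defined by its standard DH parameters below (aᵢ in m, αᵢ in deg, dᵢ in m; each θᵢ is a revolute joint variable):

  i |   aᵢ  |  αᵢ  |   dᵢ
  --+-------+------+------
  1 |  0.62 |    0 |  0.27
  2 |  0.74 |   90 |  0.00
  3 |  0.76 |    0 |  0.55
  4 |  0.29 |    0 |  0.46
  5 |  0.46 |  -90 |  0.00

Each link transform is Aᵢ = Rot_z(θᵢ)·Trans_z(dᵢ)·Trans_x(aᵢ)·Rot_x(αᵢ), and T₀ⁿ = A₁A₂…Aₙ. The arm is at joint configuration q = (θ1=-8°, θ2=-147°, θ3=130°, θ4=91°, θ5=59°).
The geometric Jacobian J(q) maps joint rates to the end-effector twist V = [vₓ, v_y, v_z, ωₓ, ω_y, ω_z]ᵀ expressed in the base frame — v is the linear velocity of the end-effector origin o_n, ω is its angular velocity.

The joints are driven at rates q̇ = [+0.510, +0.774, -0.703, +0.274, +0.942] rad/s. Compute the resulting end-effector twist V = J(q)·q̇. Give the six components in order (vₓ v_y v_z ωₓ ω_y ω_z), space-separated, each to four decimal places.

o_n = [0.0852, 0.7815, 0.2089]
J₁: ẑ×o_n = [-0.7815, 0.0852, 0.0000], ω = ẑ
J2: z=[0.0000, 0.0000, 1.0000] o=[0.6140, -0.0863, 0.2700] → [-0.8678, -0.5288, 0.0000, 0.0000, 0.0000, 1.0000]
J3: z=[-0.4226, 0.9063, 0.0000] o=[-0.0567, -0.3990, 0.2700] → [-0.0554, -0.0258, -0.6275, -0.4226, 0.9063, 0.0000]
J4: z=[-0.4226, 0.9063, 0.0000] o=[0.1536, 0.3059, 0.8522] → [-0.5830, -0.2719, -0.1390, -0.4226, 0.9063, 0.0000]
J5: z=[-0.4226, 0.9063, 0.0000] o=[0.1576, 0.8153, 0.6619] → [-0.4106, -0.1915, 0.0799, -0.4226, 0.9063, 0.0000]
V = J·q̇ = [-1.5779, -0.6025, 0.4783, -0.2168, 0.4649, 1.2840]

-1.5779 -0.6025 0.4783 -0.2168 0.4649 1.2840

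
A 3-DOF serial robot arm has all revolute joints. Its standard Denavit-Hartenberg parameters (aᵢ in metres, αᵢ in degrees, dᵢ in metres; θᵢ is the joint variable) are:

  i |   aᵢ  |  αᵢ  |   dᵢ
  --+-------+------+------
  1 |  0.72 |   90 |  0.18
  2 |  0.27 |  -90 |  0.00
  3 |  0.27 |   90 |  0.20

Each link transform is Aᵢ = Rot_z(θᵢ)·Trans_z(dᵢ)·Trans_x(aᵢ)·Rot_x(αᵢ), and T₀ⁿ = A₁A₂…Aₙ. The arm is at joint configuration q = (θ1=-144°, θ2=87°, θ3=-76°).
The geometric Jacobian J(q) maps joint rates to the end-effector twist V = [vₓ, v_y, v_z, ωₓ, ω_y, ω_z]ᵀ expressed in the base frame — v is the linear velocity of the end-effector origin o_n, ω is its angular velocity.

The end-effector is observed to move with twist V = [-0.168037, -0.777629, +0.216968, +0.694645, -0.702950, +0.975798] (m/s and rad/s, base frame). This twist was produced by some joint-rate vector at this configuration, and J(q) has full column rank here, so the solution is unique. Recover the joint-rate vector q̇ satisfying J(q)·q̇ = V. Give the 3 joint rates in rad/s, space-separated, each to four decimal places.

0.9680 -0.9770 0.1490

o_n = [-0.5891, -0.1042, 0.5253]
J₁: ẑ×o_n = [0.1042, -0.5891, 0.0000], ω = ẑ
J2: z=[-0.5878, 0.8090, 0.0000] o=[-0.5825, -0.4232, 0.1800] → [0.2794, 0.2030, -0.1822, -0.5878, 0.8090, 0.0000]
J3: z=[0.8079, 0.5870, 0.0523] o=[-0.5939, -0.4315, 0.4496] → [0.0273, -0.0609, 0.2616, 0.8079, 0.5870, 0.0523]
q̇ = J⁺·V = [0.9680, -0.9770, 0.1490]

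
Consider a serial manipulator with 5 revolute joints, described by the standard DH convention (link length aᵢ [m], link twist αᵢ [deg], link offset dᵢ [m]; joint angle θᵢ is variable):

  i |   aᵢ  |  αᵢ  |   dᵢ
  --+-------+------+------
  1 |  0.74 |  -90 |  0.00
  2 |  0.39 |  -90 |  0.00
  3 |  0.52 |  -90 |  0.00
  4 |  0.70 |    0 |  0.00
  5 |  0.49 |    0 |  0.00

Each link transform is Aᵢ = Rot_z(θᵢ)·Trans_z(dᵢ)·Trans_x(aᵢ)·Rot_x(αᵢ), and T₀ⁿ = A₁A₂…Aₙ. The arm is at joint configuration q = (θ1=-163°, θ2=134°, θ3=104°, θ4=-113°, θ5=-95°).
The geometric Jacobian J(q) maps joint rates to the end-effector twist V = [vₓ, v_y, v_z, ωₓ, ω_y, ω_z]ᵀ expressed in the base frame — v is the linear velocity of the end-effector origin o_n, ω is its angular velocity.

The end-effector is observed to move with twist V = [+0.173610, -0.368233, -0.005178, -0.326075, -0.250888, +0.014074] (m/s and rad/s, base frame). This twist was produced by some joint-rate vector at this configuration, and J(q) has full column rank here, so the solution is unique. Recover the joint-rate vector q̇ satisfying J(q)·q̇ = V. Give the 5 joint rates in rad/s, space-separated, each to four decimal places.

-0.2250 0.0350 -0.1110 -0.5250 0.9780

o_n = [-0.0809, -0.2136, -0.0251]
J₁: ẑ×o_n = [0.2136, -0.0809, 0.0000], ω = ẑ
J2: z=[0.2924, -0.9563, 0.0000] o=[-0.7077, -0.2164, 0.0000] → [0.0240, 0.0073, 0.6002, 0.2924, -0.9563, 0.0000]
J3: z=[0.6879, 0.2103, 0.6947] o=[-0.4486, -0.1371, -0.2805] → [0.1068, 0.0798, -0.1299, 0.6879, 0.2103, 0.6947]
J4: z=[-0.5738, -0.4284, 0.6980] o=[-0.6797, 0.3198, -0.1901] → [0.3017, 0.5126, 0.5626, -0.5738, -0.4284, 0.6980]
J5: z=[-0.5738, -0.4284, 0.6980] o=[-0.1149, 0.2150, 0.2100] → [0.3998, -0.1112, 0.2605, -0.5738, -0.4284, 0.6980]
q̇ = J⁺·V = [-0.2250, 0.0350, -0.1110, -0.5250, 0.9780]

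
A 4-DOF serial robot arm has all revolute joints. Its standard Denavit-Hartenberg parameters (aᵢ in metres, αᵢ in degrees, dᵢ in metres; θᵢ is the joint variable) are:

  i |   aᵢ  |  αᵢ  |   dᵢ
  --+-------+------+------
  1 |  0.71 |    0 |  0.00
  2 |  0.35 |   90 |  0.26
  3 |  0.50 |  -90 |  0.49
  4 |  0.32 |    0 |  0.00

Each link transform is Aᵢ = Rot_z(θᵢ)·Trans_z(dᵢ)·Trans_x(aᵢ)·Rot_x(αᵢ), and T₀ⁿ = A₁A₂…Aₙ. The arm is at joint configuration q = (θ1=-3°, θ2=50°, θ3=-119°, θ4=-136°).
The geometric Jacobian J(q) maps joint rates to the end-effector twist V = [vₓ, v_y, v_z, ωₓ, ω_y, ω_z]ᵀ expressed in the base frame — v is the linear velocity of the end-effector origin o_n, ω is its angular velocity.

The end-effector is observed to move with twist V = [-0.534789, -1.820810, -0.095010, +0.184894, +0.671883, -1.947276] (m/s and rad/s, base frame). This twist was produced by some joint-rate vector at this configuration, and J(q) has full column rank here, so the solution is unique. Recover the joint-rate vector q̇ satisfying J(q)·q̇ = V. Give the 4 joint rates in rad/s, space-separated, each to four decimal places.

o_n = [1.3795, -0.3626, 0.0240]
J₁: ẑ×o_n = [0.3626, 1.3795, -0.0000], ω = ẑ
J2: z=[0.0000, 0.0000, 1.0000] o=[0.7090, -0.0372, 0.0000] → [0.3255, 0.6704, -0.0000, 0.0000, 0.0000, 1.0000]
J3: z=[0.7314, -0.6820, 0.0000] o=[0.9477, 0.2188, 0.2600] → [0.1609, 0.1726, -0.1308, 0.7314, -0.6820, 0.0000]
J4: z=[0.5965, 0.6397, -0.4848] o=[1.1408, -0.2926, -0.1773] → [0.0949, -0.2358, -0.1944, 0.5965, 0.6397, -0.4848]
q̇ = J⁺·V = [-0.7370, -0.8680, -0.3230, 0.7060]

-0.7370 -0.8680 -0.3230 0.7060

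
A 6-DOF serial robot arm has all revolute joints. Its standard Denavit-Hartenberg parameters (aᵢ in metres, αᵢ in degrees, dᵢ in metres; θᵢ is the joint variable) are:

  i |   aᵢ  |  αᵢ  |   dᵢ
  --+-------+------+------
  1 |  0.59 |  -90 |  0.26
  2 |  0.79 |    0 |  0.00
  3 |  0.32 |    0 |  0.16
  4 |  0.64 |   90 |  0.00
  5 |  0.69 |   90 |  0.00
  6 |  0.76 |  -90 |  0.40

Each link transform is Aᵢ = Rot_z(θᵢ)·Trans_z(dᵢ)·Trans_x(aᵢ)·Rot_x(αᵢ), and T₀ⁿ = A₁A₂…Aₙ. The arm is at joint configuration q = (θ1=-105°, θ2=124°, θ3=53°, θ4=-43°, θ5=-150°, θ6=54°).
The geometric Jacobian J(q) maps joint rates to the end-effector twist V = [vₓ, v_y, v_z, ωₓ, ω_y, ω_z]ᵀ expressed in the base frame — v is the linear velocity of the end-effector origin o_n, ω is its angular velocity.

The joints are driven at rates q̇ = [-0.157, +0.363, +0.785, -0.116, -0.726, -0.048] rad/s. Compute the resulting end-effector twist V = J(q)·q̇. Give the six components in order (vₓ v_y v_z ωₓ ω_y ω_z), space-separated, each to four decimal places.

o_n = [-0.2279, -0.6110, -0.4472]
J₁: ẑ×o_n = [0.6110, -0.2279, 0.0000], ω = ẑ
J2: z=[0.9659, -0.2588, 0.0000] o=[-0.1527, -0.5699, 0.2600] → [0.1830, 0.6831, -0.0592, 0.9659, -0.2588, 0.0000]
J3: z=[0.9659, -0.2588, 0.0000] o=[-0.0384, -0.1432, -0.3949] → [0.0135, 0.0505, -0.5009, 0.9659, -0.2588, 0.0000]
J4: z=[0.9659, -0.2588, 0.0000] o=[0.1989, 0.1241, -0.4117] → [0.0092, 0.0343, -0.8205, 0.9659, -0.2588, 0.0000]
J5: z=[-0.1862, -0.6948, -0.6947] o=[0.3140, 0.5535, -0.8721] → [-1.1042, 0.4555, -0.1597, -0.1862, -0.6948, -0.6947]
J6: z=[0.7466, -0.5596, 0.3597] o=[-0.1267, 0.2418, -0.4422] → [0.3095, -0.0327, -0.6933, 0.7466, -0.5596, 0.3597]
V = J·q̇ = [0.7668, -0.0097, -0.1703, 1.0962, 0.2642, 0.3301]

0.7668 -0.0097 -0.1703 1.0962 0.2642 0.3301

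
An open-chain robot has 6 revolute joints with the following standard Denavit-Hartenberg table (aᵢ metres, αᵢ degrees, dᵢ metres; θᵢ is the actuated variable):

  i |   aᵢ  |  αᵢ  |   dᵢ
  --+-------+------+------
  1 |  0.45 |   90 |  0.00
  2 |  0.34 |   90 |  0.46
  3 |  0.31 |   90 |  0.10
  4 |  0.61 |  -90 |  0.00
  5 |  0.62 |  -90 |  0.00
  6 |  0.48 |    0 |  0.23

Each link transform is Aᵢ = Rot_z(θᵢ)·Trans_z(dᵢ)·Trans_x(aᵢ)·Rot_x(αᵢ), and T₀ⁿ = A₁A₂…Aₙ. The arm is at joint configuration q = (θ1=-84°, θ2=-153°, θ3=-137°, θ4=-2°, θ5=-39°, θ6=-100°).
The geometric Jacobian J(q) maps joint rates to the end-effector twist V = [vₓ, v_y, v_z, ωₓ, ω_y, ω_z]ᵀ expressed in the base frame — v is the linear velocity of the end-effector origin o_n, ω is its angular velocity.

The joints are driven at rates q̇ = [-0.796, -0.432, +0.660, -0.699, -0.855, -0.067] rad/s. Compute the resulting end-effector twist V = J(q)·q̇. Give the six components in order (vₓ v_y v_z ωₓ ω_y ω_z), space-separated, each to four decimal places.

-0.1248 -0.9629 -1.0496 0.8145 0.4399 -1.1922

o_n = [0.5449, -0.9264, 0.8657]
J₁: ẑ×o_n = [0.9264, 0.5449, -0.0000], ω = ẑ
J2: z=[-0.9945, -0.1045, 0.0000] o=[0.0470, -0.4475, 0.0000] → [-0.0905, 0.8610, 0.5282, -0.9945, -0.1045, 0.0000]
J3: z=[-0.0475, 0.4515, 0.8910] o=[-0.4421, -0.1943, -0.1544] → [1.1128, 0.9278, -0.4109, -0.0475, 0.4515, 0.8910]
J4: z=[-0.6638, -0.6808, 0.3096] o=[-0.2155, -0.3280, 0.0377] → [-0.3784, 0.7851, 0.9149, -0.6638, -0.6808, 0.3096]
J5: z=[-0.0214, 0.4311, 0.9021] o=[0.2405, -0.6892, 0.2211] → [0.4918, 0.2883, -0.1261, -0.0214, 0.4311, 0.9021]
J6: z=[0.9864, 0.1564, -0.0514] o=[0.3417, -1.2402, 0.4868] → [0.0754, -0.3841, 0.2778, 0.9864, 0.1564, -0.0514]
V = J·q̇ = [-0.1248, -0.9629, -1.0496, 0.8145, 0.4399, -1.1922]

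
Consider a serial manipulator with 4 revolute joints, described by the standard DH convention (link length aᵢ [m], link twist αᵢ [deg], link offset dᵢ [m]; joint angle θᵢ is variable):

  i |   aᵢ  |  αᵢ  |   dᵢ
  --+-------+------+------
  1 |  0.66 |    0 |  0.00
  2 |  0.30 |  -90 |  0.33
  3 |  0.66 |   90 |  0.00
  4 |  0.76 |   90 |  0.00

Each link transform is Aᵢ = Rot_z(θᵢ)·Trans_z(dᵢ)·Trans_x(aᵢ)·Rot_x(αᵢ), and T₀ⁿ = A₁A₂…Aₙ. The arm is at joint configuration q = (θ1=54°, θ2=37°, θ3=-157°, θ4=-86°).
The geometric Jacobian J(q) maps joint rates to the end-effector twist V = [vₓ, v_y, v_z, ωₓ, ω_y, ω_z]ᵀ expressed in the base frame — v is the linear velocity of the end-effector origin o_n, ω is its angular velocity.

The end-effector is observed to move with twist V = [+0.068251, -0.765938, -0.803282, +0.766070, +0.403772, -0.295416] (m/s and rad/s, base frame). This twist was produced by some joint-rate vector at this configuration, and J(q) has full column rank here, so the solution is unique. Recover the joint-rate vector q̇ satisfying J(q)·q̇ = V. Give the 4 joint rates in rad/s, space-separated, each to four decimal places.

-0.8250 -0.3900 -0.7730 -0.9990

o_n = [1.1522, 0.1909, 0.6086]
J₁: ẑ×o_n = [-0.1909, 1.1522, 0.0000], ω = ẑ
J2: z=[0.0000, 0.0000, 1.0000] o=[0.3879, 0.5340, 0.0000] → [0.3430, 0.7643, -0.0000, 0.0000, 0.0000, 1.0000]
J3: z=[-0.9998, -0.0175, 0.0000] o=[0.3827, 0.8339, 0.3300] → [-0.0049, 0.2786, 0.6563, -0.9998, -0.0175, 0.0000]
J4: z=[0.0068, -0.3907, -0.9205] o=[0.3933, 0.2265, 0.5879] → [-0.0408, -0.6987, 0.2962, 0.0068, -0.3907, -0.9205]
q̇ = J⁺·V = [-0.8250, -0.3900, -0.7730, -0.9990]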